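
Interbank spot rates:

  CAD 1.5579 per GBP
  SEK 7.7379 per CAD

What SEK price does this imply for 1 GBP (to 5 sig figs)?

GBP/SEK = 12.055

1 GBP × 1.5579 = 1.5579 CAD
1.5579 CAD × 7.7379 = 12.0549 SEK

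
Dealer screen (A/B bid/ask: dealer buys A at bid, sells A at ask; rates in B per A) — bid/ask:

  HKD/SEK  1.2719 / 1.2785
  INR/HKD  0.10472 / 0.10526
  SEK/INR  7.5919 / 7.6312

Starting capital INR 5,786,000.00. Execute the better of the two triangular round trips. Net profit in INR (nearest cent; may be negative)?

Net profit: INR 64,749.57

Best loop INR → HKD → SEK → INR:
INR 5,786,000.00 × 0.10472 (sell INR at bid) = HKD 605,909.92
HKD 605,909.92 × 1.2719 (sell HKD at bid) = SEK 770,656.83
SEK 770,656.83 × 7.5919 (sell SEK at bid) = INR 5,850,749.57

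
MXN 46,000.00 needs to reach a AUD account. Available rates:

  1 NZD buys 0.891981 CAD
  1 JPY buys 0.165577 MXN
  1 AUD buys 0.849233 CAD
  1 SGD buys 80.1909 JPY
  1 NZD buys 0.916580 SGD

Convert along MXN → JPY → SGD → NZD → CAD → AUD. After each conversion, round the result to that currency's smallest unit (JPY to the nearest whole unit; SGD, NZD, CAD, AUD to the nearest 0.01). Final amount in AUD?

MXN 46,000.00 ÷ 0.165577 = JPY 277,816
JPY 277,816 ÷ 80.1909 = SGD 3,464.43
SGD 3,464.43 ÷ 0.916580 = NZD 3,779.74
NZD 3,779.74 × 0.891981 = CAD 3,371.46
CAD 3,371.46 ÷ 0.849233 = AUD 3,970.01

AUD 3,970.01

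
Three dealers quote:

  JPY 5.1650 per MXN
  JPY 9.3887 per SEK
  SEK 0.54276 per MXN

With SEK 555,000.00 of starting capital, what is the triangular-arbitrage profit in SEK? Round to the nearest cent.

Profit: SEK 7,535.60

Profitable loop is SEK → MXN → JPY → SEK:
SEK 555,000.00 ÷ 0.54276 = MXN 1,022,551.40
MXN 1,022,551.40 × 5.1650 = JPY 5,281,478
JPY 5,281,478 ÷ 9.3887 = SEK 562,535.60
Profit = SEK 562,535.60 − SEK 555,000.00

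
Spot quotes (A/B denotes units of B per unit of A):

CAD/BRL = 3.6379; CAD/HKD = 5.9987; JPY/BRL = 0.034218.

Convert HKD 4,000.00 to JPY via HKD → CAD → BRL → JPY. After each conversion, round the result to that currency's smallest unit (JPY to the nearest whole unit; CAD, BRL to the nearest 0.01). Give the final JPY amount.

HKD 4,000.00 ÷ 5.9987 = CAD 666.81
CAD 666.81 × 3.6379 = BRL 2,425.79
BRL 2,425.79 ÷ 0.034218 = JPY 70,892

JPY 70,892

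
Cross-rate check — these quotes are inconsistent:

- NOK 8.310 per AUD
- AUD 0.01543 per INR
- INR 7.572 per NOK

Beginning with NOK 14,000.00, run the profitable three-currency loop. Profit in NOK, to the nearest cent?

Profit: NOK 419.51

Profitable loop is NOK → AUD → INR → NOK:
NOK 14,000.00 ÷ 8.310 = AUD 1,684.72
AUD 1,684.72 ÷ 0.01543 = INR 109,184.52
INR 109,184.52 ÷ 7.572 = NOK 14,419.51
Profit = NOK 14,419.51 − NOK 14,000.00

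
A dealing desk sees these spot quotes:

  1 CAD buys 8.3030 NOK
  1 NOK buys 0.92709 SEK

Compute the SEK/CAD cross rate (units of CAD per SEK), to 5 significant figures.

1 SEK ÷ 0.92709 = 1.07864 NOK
1.07864 NOK ÷ 8.3030 = 0.12991 CAD

SEK/CAD = 0.12991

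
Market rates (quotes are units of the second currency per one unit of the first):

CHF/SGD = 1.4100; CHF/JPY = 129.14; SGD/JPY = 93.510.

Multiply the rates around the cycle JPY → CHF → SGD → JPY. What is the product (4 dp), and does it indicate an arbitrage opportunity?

1.0210 (arbitrage exists)

Around JPY → CHF → SGD → JPY: 1 ÷ 129.14 × 1.4100 × 93.510 = 1.020978
Product > 1; profitable direction is JPY → CHF → SGD → JPY.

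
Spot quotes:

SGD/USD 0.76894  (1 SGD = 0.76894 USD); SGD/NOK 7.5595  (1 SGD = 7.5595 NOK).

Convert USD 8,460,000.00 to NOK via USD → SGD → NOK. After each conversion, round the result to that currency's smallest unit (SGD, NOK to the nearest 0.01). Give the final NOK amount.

USD 8,460,000.00 ÷ 0.76894 = SGD 11,002,158.82
SGD 11,002,158.82 × 7.5595 = NOK 83,170,819.60

NOK 83,170,819.60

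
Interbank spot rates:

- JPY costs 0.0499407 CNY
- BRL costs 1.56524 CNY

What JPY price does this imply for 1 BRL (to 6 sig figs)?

1 BRL × 1.56524 = 1.56524 CNY
1.56524 CNY ÷ 0.0499407 = 31.342 JPY

BRL/JPY = 31.3420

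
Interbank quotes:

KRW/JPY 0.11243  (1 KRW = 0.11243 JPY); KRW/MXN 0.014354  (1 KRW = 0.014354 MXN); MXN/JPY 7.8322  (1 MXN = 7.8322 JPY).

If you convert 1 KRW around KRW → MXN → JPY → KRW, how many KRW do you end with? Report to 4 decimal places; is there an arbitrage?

Around KRW → MXN → JPY → KRW: 1 × 0.014354 × 7.8322 ÷ 0.11243 = 0.999941
Product ≈ 1 (deviation 0.006%, within rounding noise).

0.9999 (no arbitrage)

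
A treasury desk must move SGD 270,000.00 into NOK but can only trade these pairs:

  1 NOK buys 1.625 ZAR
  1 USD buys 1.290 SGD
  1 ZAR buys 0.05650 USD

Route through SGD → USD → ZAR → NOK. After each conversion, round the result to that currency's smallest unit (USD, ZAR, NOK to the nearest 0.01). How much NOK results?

NOK 2,279,671.40

SGD 270,000.00 ÷ 1.290 = USD 209,302.33
USD 209,302.33 ÷ 0.05650 = ZAR 3,704,466.02
ZAR 3,704,466.02 ÷ 1.625 = NOK 2,279,671.40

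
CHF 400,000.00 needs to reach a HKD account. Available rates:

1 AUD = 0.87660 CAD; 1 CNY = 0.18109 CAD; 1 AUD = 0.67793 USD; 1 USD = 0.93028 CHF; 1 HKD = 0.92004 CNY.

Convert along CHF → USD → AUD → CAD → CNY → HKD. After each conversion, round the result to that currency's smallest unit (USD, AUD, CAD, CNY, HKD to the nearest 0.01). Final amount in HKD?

HKD 3,337,042.52

CHF 400,000.00 ÷ 0.93028 = USD 429,978.07
USD 429,978.07 ÷ 0.67793 = AUD 634,251.43
AUD 634,251.43 × 0.87660 = CAD 555,984.80
CAD 555,984.80 ÷ 0.18109 = CNY 3,070,212.60
CNY 3,070,212.60 ÷ 0.92004 = HKD 3,337,042.52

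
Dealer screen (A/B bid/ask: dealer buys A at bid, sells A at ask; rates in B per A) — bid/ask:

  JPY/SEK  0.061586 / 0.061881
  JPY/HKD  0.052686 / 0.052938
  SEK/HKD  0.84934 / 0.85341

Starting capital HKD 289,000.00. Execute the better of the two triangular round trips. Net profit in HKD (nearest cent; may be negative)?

Best loop HKD → SEK → JPY → HKD:
HKD 289,000.00 ÷ 0.85341 (buy SEK at ask) = SEK 338,641.45
SEK 338,641.45 ÷ 0.061881 (buy JPY at ask) = JPY 5,472,462
JPY 5,472,462 × 0.052686 (sell JPY at bid) = HKD 288,322.16

Net result: HKD -677.84 (no profitable arbitrage after spreads)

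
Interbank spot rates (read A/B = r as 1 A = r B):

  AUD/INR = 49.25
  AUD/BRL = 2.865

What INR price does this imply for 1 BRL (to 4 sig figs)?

BRL/INR = 17.19

1 BRL ÷ 2.865 = 0.34904 AUD
0.34904 AUD × 49.25 = 17.1902 INR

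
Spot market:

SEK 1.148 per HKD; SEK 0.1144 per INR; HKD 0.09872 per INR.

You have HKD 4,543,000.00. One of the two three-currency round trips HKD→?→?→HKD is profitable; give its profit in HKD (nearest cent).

Profitable loop is HKD → INR → SEK → HKD:
HKD 4,543,000.00 ÷ 0.09872 = INR 46,019,043.76
INR 46,019,043.76 × 0.1144 = SEK 5,264,578.61
SEK 5,264,578.61 ÷ 1.148 = HKD 4,585,869.87
Profit = HKD 4,585,869.87 − HKD 4,543,000.00

Profit: HKD 42,869.87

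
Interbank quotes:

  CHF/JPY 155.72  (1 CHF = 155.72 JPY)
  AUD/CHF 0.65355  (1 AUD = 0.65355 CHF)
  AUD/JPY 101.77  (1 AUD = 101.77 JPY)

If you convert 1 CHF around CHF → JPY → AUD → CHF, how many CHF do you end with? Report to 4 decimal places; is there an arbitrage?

1.0000 (no arbitrage)

Around CHF → JPY → AUD → CHF: 1 × 155.72 ÷ 101.77 × 0.65355 = 1.000008
Product ≈ 1 (deviation 0.001%, within rounding noise).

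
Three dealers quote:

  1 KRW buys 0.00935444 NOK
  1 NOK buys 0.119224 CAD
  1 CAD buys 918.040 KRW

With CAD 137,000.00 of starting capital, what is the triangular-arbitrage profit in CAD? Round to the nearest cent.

Profitable loop is CAD → KRW → NOK → CAD:
CAD 137,000.00 × 918.040 = KRW 125,771,480
KRW 125,771,480 × 0.00935444 = NOK 1,176,521.76
NOK 1,176,521.76 × 0.119224 = CAD 140,269.63
Profit = CAD 140,269.63 − CAD 137,000.00

Profit: CAD 3,269.63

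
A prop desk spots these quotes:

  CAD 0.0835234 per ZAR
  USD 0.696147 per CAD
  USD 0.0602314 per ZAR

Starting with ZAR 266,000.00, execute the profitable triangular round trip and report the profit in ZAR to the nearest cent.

Profitable loop is ZAR → USD → CAD → ZAR:
ZAR 266,000.00 × 0.0602314 = USD 16,021.55
USD 16,021.55 ÷ 0.696147 = CAD 23,014.61
CAD 23,014.61 ÷ 0.0835234 = ZAR 275,546.86
Profit = ZAR 275,546.86 − ZAR 266,000.00

Profit: ZAR 9,546.86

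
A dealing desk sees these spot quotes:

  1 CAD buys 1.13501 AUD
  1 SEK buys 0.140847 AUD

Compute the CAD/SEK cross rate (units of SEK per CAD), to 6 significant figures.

CAD/SEK = 8.05846

1 CAD × 1.13501 = 1.13501 AUD
1.13501 AUD ÷ 0.140847 = 8.05846 SEK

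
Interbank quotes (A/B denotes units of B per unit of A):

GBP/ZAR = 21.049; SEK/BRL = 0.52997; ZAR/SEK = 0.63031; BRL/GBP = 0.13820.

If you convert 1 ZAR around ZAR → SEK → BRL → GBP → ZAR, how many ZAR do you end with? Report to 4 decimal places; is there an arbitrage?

Around ZAR → SEK → BRL → GBP → ZAR: 1 × 0.63031 × 0.52997 × 0.13820 × 21.049 = 0.971729
Product < 1; profitable direction is ZAR → GBP → BRL → SEK → ZAR.

0.9717 (arbitrage exists)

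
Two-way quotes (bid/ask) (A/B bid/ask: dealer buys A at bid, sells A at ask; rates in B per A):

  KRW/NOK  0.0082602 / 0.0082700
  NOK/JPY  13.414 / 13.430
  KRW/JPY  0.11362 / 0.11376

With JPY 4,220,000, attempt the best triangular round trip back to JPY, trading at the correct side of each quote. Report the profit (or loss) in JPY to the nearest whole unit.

Net profit: JPY 97,036

Best loop JPY → NOK → KRW → JPY:
JPY 4,220,000 ÷ 13.430 (buy NOK at ask) = NOK 314,221.89
NOK 314,221.89 ÷ 0.0082700 (buy KRW at ask) = KRW 37,995,392
KRW 37,995,392 × 0.11362 (sell KRW at bid) = JPY 4,317,036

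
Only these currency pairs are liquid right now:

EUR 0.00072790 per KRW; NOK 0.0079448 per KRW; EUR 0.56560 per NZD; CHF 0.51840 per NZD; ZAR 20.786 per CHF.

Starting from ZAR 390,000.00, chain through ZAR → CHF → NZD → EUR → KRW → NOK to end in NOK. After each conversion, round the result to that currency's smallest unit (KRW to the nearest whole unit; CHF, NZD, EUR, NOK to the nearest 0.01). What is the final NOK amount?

NOK 223,433.99

ZAR 390,000.00 ÷ 20.786 = CHF 18,762.63
CHF 18,762.63 ÷ 0.51840 = NZD 36,193.34
NZD 36,193.34 × 0.56560 = EUR 20,470.95
EUR 20,470.95 ÷ 0.00072790 = KRW 28,123,300
KRW 28,123,300 × 0.0079448 = NOK 223,433.99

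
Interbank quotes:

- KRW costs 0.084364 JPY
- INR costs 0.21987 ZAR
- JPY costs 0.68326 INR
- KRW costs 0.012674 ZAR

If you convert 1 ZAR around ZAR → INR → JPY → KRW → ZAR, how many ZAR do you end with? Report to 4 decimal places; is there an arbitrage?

1.0000 (no arbitrage)

Around ZAR → INR → JPY → KRW → ZAR: 1 ÷ 0.21987 ÷ 0.68326 ÷ 0.084364 × 0.012674 = 1.000011
Product ≈ 1 (deviation 0.001%, within rounding noise).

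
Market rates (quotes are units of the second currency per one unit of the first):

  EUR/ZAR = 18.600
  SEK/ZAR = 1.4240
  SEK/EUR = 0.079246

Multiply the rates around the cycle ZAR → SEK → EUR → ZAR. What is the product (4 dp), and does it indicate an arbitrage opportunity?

1.0351 (arbitrage exists)

Around ZAR → SEK → EUR → ZAR: 1 ÷ 1.4240 × 0.079246 × 18.600 = 1.035095
Product > 1; profitable direction is ZAR → SEK → EUR → ZAR.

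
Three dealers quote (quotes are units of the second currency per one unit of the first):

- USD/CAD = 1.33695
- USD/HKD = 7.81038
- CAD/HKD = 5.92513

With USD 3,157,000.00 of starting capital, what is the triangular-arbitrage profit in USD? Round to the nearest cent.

Profitable loop is USD → CAD → HKD → USD:
USD 3,157,000.00 × 1.33695 = CAD 4,220,751.15
CAD 4,220,751.15 × 5.92513 = HKD 25,008,499.26
HKD 25,008,499.26 ÷ 7.81038 = USD 3,201,956.79
Profit = USD 3,201,956.79 − USD 3,157,000.00

Profit: USD 44,956.79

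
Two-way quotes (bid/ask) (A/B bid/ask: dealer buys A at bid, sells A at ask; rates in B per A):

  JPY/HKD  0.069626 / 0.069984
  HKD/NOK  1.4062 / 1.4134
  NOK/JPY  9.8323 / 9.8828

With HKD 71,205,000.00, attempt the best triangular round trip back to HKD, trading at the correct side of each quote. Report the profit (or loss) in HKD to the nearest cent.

Best loop HKD → JPY → NOK → HKD:
HKD 71,205,000.00 ÷ 0.069984 (buy JPY at ask) = JPY 1,017,446,845
JPY 1,017,446,845 ÷ 9.8828 (buy NOK at ask) = NOK 102,951,273.42
NOK 102,951,273.42 ÷ 1.4134 (buy HKD at ask) = HKD 72,839,446.32

Net profit: HKD 1,634,446.32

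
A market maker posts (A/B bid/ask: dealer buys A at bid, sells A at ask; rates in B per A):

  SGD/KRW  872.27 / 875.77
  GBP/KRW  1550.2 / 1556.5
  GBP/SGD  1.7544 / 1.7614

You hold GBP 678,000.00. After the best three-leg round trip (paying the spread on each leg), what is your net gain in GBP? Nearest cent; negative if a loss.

Net profit: GBP 3,348.60

Best loop GBP → KRW → SGD → GBP:
GBP 678,000.00 × 1550.2 (sell GBP at bid) = KRW 1,051,035,600
KRW 1,051,035,600 ÷ 875.77 (buy SGD at ask) = SGD 1,200,127.43
SGD 1,200,127.43 ÷ 1.7614 (buy GBP at ask) = GBP 681,348.60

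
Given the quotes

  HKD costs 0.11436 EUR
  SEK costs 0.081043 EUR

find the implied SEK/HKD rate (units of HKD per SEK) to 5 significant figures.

SEK/HKD = 0.70867

1 SEK × 0.081043 = 0.081043 EUR
0.081043 EUR ÷ 0.11436 = 0.708666 HKD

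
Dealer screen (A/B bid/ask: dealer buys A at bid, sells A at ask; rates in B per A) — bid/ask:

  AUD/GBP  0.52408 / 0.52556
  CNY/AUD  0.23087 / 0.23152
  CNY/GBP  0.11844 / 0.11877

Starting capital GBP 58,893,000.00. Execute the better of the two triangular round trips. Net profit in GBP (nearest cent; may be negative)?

Net profit: GBP 1,102,960.52

Best loop GBP → CNY → AUD → GBP:
GBP 58,893,000.00 ÷ 0.11877 (buy CNY at ask) = CNY 495,857,539.78
CNY 495,857,539.78 × 0.23087 (sell CNY at bid) = AUD 114,478,630.21
AUD 114,478,630.21 × 0.52408 (sell AUD at bid) = GBP 59,995,960.52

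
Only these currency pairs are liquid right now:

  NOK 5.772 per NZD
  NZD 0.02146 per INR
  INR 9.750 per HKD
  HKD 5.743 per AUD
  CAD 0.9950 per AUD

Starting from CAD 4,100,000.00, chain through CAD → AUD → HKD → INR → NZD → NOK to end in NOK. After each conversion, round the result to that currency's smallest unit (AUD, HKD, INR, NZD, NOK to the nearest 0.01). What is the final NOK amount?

NOK 28,579,869.95

CAD 4,100,000.00 ÷ 0.9950 = AUD 4,120,603.02
AUD 4,120,603.02 × 5.743 = HKD 23,664,623.14
HKD 23,664,623.14 × 9.750 = INR 230,730,075.62
INR 230,730,075.62 × 0.02146 = NZD 4,951,467.42
NZD 4,951,467.42 × 5.772 = NOK 28,579,869.95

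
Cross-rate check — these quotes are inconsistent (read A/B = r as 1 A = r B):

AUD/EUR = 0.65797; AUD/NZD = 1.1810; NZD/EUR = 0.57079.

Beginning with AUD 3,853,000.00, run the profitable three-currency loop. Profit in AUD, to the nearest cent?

Profitable loop is AUD → NZD → EUR → AUD:
AUD 3,853,000.00 × 1.1810 = NZD 4,550,393.00
NZD 4,550,393.00 × 0.57079 = EUR 2,597,318.82
EUR 2,597,318.82 ÷ 0.65797 = AUD 3,947,473.02
Profit = AUD 3,947,473.02 − AUD 3,853,000.00

Profit: AUD 94,473.02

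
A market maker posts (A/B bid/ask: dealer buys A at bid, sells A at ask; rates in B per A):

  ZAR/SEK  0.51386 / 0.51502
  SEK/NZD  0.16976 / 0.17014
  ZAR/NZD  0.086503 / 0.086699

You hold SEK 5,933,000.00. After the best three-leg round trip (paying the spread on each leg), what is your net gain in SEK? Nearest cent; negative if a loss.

Net profit: SEK 36,534.12

Best loop SEK → NZD → ZAR → SEK:
SEK 5,933,000.00 × 0.16976 (sell SEK at bid) = NZD 1,007,186.08
NZD 1,007,186.08 ÷ 0.086699 (buy ZAR at ask) = ZAR 11,617,043.80
ZAR 11,617,043.80 × 0.51386 (sell ZAR at bid) = SEK 5,969,534.12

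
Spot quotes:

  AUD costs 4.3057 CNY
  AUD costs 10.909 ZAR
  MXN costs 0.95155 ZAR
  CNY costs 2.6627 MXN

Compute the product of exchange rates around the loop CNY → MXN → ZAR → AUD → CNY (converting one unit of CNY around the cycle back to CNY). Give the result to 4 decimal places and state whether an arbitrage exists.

1.0000 (no arbitrage)

Around CNY → MXN → ZAR → AUD → CNY: 1 × 2.6627 × 0.95155 ÷ 10.909 × 4.3057 = 1.000029
Product ≈ 1 (deviation 0.003%, within rounding noise).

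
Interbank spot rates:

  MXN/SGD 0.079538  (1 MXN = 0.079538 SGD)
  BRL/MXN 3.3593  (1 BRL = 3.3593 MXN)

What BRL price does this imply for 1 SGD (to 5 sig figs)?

1 SGD ÷ 0.079538 = 12.5726 MXN
12.5726 MXN ÷ 3.3593 = 3.74263 BRL

SGD/BRL = 3.7426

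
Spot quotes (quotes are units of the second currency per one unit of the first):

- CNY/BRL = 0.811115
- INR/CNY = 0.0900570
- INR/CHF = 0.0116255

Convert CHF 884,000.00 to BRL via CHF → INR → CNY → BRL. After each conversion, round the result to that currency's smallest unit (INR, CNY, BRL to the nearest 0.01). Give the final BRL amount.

BRL 5,554,443.24

CHF 884,000.00 ÷ 0.0116255 = INR 76,039,740.23
INR 76,039,740.23 × 0.0900570 = CNY 6,847,910.89
CNY 6,847,910.89 × 0.811115 = BRL 5,554,443.24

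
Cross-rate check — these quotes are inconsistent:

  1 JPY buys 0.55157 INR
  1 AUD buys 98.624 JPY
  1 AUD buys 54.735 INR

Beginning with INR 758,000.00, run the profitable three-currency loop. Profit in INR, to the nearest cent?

Profit: INR 4,695.31

Profitable loop is INR → JPY → AUD → INR:
INR 758,000.00 ÷ 0.55157 = JPY 1,374,259
JPY 1,374,259 ÷ 98.624 = AUD 13,934.33
AUD 13,934.33 × 54.735 = INR 762,695.31
Profit = INR 762,695.31 − INR 758,000.00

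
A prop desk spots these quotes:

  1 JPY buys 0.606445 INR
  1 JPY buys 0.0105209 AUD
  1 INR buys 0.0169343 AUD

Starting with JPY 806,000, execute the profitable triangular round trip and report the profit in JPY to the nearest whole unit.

Profit: JPY 19,713

Profitable loop is JPY → AUD → INR → JPY:
JPY 806,000 × 0.0105209 = AUD 8,479.85
AUD 8,479.85 ÷ 0.0169343 = INR 500,749.69
INR 500,749.69 ÷ 0.606445 = JPY 825,713
Profit = JPY 825,713 − JPY 806,000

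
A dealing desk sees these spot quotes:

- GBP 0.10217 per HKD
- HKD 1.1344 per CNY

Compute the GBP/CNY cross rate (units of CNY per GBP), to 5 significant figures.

1 GBP ÷ 0.10217 = 9.78761 HKD
9.78761 HKD ÷ 1.1344 = 8.62801 CNY

GBP/CNY = 8.6280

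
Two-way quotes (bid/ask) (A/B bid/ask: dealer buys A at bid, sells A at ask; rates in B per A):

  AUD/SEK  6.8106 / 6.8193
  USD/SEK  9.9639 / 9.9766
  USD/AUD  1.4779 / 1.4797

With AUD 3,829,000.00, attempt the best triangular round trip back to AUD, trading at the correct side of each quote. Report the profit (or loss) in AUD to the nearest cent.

Net profit: AUD 34,075.80

Best loop AUD → SEK → USD → AUD:
AUD 3,829,000.00 × 6.8106 (sell AUD at bid) = SEK 26,077,787.40
SEK 26,077,787.40 ÷ 9.9766 (buy USD at ask) = USD 2,613,895.25
USD 2,613,895.25 × 1.4779 (sell USD at bid) = AUD 3,863,075.80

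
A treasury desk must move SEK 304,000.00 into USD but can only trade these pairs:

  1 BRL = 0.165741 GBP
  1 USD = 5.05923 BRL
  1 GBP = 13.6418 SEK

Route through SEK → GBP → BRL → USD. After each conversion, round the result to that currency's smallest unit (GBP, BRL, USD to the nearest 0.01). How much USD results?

SEK 304,000.00 ÷ 13.6418 = GBP 22,284.45
GBP 22,284.45 ÷ 0.165741 = BRL 134,453.45
BRL 134,453.45 ÷ 5.05923 = USD 26,575.87

USD 26,575.87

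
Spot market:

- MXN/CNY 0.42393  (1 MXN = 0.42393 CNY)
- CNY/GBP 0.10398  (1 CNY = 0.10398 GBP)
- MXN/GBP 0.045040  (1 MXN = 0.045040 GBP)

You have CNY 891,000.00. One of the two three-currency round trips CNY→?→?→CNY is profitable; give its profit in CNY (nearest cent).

Profit: CNY 19,399.73

Profitable loop is CNY → MXN → GBP → CNY:
CNY 891,000.00 ÷ 0.42393 = MXN 2,101,762.08
MXN 2,101,762.08 × 0.045040 = GBP 94,663.36
GBP 94,663.36 ÷ 0.10398 = CNY 910,399.73
Profit = CNY 910,399.73 − CNY 891,000.00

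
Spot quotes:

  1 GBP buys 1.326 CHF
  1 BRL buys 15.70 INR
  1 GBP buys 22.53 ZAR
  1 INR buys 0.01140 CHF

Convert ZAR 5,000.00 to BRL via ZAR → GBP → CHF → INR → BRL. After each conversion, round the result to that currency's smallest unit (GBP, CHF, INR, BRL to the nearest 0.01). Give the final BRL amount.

ZAR 5,000.00 ÷ 22.53 = GBP 221.93
GBP 221.93 × 1.326 = CHF 294.28
CHF 294.28 ÷ 0.01140 = INR 25,814.04
INR 25,814.04 ÷ 15.70 = BRL 1,644.21

BRL 1,644.21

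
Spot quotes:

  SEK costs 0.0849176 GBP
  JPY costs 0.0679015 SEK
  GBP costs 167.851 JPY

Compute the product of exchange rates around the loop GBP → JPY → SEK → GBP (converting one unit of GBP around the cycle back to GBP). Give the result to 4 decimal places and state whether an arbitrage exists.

0.9678 (arbitrage exists)

Around GBP → JPY → SEK → GBP: 1 × 167.851 × 0.0679015 × 0.0849176 = 0.967834
Product < 1; profitable direction is GBP → SEK → JPY → GBP.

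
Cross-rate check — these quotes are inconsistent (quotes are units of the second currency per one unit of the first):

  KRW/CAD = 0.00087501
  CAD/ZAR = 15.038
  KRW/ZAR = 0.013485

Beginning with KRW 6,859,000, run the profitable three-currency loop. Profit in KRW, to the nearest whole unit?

Profit: KRW 170,245

Profitable loop is KRW → ZAR → CAD → KRW:
KRW 6,859,000 × 0.013485 = ZAR 92,493.62
ZAR 92,493.62 ÷ 15.038 = CAD 6,150.66
CAD 6,150.66 ÷ 0.00087501 = KRW 7,029,245
Profit = KRW 7,029,245 − KRW 6,859,000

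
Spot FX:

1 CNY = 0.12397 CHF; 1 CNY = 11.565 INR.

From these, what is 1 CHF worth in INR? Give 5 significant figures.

CHF/INR = 93.289

1 CHF ÷ 0.12397 = 8.06647 CNY
8.06647 CNY × 11.565 = 93.2887 INR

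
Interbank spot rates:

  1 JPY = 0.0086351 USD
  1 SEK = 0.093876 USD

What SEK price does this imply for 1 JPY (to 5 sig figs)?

JPY/SEK = 0.091984

1 JPY × 0.0086351 = 0.0086351 USD
0.0086351 USD ÷ 0.093876 = 0.0919841 SEK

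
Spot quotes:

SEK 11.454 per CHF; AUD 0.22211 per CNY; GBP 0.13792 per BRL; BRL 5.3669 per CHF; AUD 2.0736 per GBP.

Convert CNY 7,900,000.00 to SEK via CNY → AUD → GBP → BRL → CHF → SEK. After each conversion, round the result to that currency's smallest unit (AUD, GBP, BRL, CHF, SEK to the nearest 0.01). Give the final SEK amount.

SEK 13,094,129.87

CNY 7,900,000.00 × 0.22211 = AUD 1,754,669.00
AUD 1,754,669.00 ÷ 2.0736 = GBP 846,194.54
GBP 846,194.54 ÷ 0.13792 = BRL 6,135,401.25
BRL 6,135,401.25 ÷ 5.3669 = CHF 1,143,192.76
CHF 1,143,192.76 × 11.454 = SEK 13,094,129.87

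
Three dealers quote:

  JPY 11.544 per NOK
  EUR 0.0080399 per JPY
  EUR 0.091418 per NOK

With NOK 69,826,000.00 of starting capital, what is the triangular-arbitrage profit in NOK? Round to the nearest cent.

Profitable loop is NOK → JPY → EUR → NOK:
NOK 69,826,000.00 × 11.544 = JPY 806,071,344
JPY 806,071,344 × 0.0080399 = EUR 6,480,733.00
EUR 6,480,733.00 ÷ 0.091418 = NOK 70,891,213.97
Profit = NOK 70,891,213.97 − NOK 69,826,000.00

Profit: NOK 1,065,213.97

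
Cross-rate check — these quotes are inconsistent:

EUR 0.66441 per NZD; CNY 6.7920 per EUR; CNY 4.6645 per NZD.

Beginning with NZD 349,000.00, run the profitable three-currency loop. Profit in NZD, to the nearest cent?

Profit: NZD 11,741.98

Profitable loop is NZD → CNY → EUR → NZD:
NZD 349,000.00 × 4.6645 = CNY 1,627,910.50
CNY 1,627,910.50 ÷ 6.7920 = EUR 239,680.58
EUR 239,680.58 ÷ 0.66441 = NZD 360,741.98
Profit = NZD 360,741.98 − NZD 349,000.00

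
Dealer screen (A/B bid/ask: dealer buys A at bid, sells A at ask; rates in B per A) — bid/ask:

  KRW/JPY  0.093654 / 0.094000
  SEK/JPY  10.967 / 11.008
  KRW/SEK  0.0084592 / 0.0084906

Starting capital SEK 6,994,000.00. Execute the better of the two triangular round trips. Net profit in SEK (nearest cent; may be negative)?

Best loop SEK → KRW → JPY → SEK:
SEK 6,994,000.00 ÷ 0.0084906 (buy KRW at ask) = KRW 823,734,483
KRW 823,734,483 × 0.093654 (sell KRW at bid) = JPY 77,146,029
JPY 77,146,029 ÷ 11.008 (buy SEK at ask) = SEK 7,008,178.53

Net profit: SEK 14,178.53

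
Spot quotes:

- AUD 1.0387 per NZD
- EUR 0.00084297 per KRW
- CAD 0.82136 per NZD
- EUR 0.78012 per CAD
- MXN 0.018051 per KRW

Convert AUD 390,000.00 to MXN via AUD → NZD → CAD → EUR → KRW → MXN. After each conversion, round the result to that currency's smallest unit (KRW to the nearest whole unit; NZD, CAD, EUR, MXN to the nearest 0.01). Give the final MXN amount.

MXN 5,151,795.27

AUD 390,000.00 ÷ 1.0387 = NZD 375,469.34
NZD 375,469.34 × 0.82136 = CAD 308,395.50
CAD 308,395.50 × 0.78012 = EUR 240,585.50
EUR 240,585.50 ÷ 0.00084297 = KRW 285,402,209
KRW 285,402,209 × 0.018051 = MXN 5,151,795.27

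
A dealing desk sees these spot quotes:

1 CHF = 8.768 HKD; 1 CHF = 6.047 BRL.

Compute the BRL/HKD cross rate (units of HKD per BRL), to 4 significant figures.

1 BRL ÷ 6.047 = 0.165371 CHF
0.165371 CHF × 8.768 = 1.44998 HKD

BRL/HKD = 1.450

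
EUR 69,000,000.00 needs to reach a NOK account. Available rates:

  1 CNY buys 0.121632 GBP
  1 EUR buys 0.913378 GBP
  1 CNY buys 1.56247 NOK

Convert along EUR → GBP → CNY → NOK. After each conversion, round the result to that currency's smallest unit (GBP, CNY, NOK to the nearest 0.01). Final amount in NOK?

EUR 69,000,000.00 × 0.913378 = GBP 63,023,082.00
GBP 63,023,082.00 ÷ 0.121632 = CNY 518,145,570.24
CNY 518,145,570.24 × 1.56247 = NOK 809,586,909.13

NOK 809,586,909.13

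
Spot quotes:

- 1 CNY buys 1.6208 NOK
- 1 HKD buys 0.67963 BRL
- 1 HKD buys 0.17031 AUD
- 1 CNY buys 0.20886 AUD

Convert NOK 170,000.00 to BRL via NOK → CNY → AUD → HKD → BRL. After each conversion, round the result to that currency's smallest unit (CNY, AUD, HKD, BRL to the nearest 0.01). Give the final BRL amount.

BRL 87,419.27

NOK 170,000.00 ÷ 1.6208 = CNY 104,886.48
CNY 104,886.48 × 0.20886 = AUD 21,906.59
AUD 21,906.59 ÷ 0.17031 = HKD 128,627.74
HKD 128,627.74 × 0.67963 = BRL 87,419.27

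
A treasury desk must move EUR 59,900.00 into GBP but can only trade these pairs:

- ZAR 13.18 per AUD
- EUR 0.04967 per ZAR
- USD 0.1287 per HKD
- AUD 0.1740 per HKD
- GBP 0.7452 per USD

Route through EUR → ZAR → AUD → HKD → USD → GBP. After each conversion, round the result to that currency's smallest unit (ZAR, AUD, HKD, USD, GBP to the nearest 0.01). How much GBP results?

EUR 59,900.00 ÷ 0.04967 = ZAR 1,205,959.33
ZAR 1,205,959.33 ÷ 13.18 = AUD 91,499.19
AUD 91,499.19 ÷ 0.1740 = HKD 525,857.41
HKD 525,857.41 × 0.1287 = USD 67,677.85
USD 67,677.85 × 0.7452 = GBP 50,433.53

GBP 50,433.53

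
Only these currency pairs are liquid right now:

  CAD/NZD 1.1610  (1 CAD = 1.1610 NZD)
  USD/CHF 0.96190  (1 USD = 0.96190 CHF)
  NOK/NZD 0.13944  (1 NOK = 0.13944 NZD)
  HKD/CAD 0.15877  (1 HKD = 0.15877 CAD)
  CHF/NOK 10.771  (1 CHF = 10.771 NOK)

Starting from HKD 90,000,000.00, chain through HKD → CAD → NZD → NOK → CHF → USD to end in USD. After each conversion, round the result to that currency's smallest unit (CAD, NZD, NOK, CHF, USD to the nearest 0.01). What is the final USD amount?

HKD 90,000,000.00 × 0.15877 = CAD 14,289,300.00
CAD 14,289,300.00 × 1.1610 = NZD 16,589,877.30
NZD 16,589,877.30 ÷ 0.13944 = NOK 118,975,023.67
NOK 118,975,023.67 ÷ 10.771 = CHF 11,045,866.09
CHF 11,045,866.09 ÷ 0.96190 = USD 11,483,382.98

USD 11,483,382.98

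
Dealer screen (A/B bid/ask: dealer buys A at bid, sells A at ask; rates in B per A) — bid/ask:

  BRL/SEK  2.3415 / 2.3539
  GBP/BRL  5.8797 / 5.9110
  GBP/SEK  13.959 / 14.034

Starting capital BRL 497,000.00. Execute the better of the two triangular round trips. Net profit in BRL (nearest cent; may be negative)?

Best loop BRL → GBP → SEK → BRL:
BRL 497,000.00 ÷ 5.9110 (buy GBP at ask) = GBP 84,080.53
GBP 84,080.53 × 13.959 (sell GBP at bid) = SEK 1,173,680.09
SEK 1,173,680.09 ÷ 2.3539 (buy BRL at ask) = BRL 498,610.85

Net profit: BRL 1,610.85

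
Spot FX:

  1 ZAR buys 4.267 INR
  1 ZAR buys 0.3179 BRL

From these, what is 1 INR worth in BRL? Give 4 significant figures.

1 INR ÷ 4.267 = 0.234357 ZAR
0.234357 ZAR × 0.3179 = 0.074502 BRL

INR/BRL = 0.07450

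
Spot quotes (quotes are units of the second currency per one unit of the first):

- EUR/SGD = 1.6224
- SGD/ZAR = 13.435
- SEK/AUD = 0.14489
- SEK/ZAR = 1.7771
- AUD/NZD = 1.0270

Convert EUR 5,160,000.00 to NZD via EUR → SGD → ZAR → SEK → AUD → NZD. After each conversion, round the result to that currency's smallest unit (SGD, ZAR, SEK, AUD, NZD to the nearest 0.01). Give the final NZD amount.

NZD 9,417,644.65

EUR 5,160,000.00 × 1.6224 = SGD 8,371,584.00
SGD 8,371,584.00 × 13.435 = ZAR 112,472,231.04
ZAR 112,472,231.04 ÷ 1.7771 = SEK 63,289,759.18
SEK 63,289,759.18 × 0.14489 = AUD 9,170,053.21
AUD 9,170,053.21 × 1.0270 = NZD 9,417,644.65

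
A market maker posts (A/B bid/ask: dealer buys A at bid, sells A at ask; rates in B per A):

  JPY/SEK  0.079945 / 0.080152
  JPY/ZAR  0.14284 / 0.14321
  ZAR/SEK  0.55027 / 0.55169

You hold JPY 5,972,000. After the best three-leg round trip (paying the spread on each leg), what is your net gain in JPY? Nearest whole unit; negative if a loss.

Net profit: JPY 70,862

Best loop JPY → SEK → ZAR → JPY:
JPY 5,972,000 × 0.079945 (sell JPY at bid) = SEK 477,431.54
SEK 477,431.54 ÷ 0.55169 (buy ZAR at ask) = ZAR 865,398.21
ZAR 865,398.21 ÷ 0.14321 (buy JPY at ask) = JPY 6,042,862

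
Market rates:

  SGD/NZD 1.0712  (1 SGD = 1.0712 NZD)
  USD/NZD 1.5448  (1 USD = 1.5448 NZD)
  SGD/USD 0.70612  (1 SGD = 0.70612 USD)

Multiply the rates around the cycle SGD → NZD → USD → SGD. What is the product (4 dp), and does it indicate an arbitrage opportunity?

0.9820 (arbitrage exists)

Around SGD → NZD → USD → SGD: 1 × 1.0712 ÷ 1.5448 ÷ 0.70612 = 0.982019
Product < 1; profitable direction is SGD → USD → NZD → SGD.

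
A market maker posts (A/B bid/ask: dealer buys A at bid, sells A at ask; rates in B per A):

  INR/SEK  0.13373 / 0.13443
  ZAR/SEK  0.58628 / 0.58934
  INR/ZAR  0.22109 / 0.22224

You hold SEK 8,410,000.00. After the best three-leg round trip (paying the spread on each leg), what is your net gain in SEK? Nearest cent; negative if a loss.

Best loop SEK → ZAR → INR → SEK:
SEK 8,410,000.00 ÷ 0.58934 (buy ZAR at ask) = ZAR 14,270,200.56
ZAR 14,270,200.56 ÷ 0.22224 (buy INR at ask) = INR 64,210,765.67
INR 64,210,765.67 × 0.13373 (sell INR at bid) = SEK 8,586,905.69

Net profit: SEK 176,905.69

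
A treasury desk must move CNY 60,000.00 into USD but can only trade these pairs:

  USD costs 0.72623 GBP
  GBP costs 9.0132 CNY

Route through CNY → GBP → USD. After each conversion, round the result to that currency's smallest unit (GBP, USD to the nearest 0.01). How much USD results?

CNY 60,000.00 ÷ 9.0132 = GBP 6,656.90
GBP 6,656.90 ÷ 0.72623 = USD 9,166.38

USD 9,166.38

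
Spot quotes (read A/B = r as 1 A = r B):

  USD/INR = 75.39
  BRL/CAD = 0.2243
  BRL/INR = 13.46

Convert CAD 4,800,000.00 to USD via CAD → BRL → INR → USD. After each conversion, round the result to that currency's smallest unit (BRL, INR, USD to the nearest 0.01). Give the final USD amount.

USD 3,820,703.01

CAD 4,800,000.00 ÷ 0.2243 = BRL 21,399,910.83
BRL 21,399,910.83 × 13.46 = INR 288,042,799.77
INR 288,042,799.77 ÷ 75.39 = USD 3,820,703.01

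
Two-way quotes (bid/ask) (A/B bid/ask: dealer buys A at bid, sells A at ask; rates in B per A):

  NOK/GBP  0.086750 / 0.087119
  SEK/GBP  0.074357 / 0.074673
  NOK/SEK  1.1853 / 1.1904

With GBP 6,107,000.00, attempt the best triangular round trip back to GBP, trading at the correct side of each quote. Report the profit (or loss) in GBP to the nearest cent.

Net profit: GBP 71,245.79

Best loop GBP → NOK → SEK → GBP:
GBP 6,107,000.00 ÷ 0.087119 (buy NOK at ask) = NOK 70,099,519.05
NOK 70,099,519.05 × 1.1853 (sell NOK at bid) = SEK 83,088,959.93
SEK 83,088,959.93 × 0.074357 (sell SEK at bid) = GBP 6,178,245.79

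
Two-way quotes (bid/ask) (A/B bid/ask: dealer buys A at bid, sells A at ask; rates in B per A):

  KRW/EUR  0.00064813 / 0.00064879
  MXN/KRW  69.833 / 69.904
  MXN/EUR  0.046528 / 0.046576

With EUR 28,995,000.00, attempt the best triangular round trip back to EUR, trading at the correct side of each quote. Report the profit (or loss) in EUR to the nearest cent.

Best loop EUR → KRW → MXN → EUR:
EUR 28,995,000.00 ÷ 0.00064879 (buy KRW at ask) = KRW 44,690,886,111
KRW 44,690,886,111 ÷ 69.904 (buy MXN at ask) = MXN 639,318,009.14
MXN 639,318,009.14 × 0.046528 (sell MXN at bid) = EUR 29,746,188.33

Net profit: EUR 751,188.33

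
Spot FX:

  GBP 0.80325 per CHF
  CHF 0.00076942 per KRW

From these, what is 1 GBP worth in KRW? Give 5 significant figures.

GBP/KRW = 1618.0

1 GBP ÷ 0.80325 = 1.24494 CHF
1.24494 CHF ÷ 0.00076942 = 1618.03 KRW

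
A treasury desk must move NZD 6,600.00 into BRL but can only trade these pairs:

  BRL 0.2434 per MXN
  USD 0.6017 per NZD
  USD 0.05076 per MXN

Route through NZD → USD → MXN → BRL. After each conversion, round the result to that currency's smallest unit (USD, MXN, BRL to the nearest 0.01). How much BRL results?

NZD 6,600.00 × 0.6017 = USD 3,971.22
USD 3,971.22 ÷ 0.05076 = MXN 78,235.22
MXN 78,235.22 × 0.2434 = BRL 19,042.45

BRL 19,042.45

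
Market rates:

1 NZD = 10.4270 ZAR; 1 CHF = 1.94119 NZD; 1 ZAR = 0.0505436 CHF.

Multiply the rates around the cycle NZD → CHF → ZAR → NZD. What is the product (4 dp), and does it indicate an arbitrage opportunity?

Around NZD → CHF → ZAR → NZD: 1 ÷ 1.94119 ÷ 0.0505436 ÷ 10.4270 = 0.977477
Product < 1; profitable direction is NZD → ZAR → CHF → NZD.

0.9775 (arbitrage exists)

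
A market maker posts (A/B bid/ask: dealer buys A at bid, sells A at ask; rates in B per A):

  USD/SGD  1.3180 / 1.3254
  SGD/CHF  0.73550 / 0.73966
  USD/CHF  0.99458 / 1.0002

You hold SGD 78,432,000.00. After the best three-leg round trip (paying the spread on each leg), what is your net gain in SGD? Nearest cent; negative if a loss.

Net profit: SGD 1,138,834.35

Best loop SGD → USD → CHF → SGD:
SGD 78,432,000.00 ÷ 1.3254 (buy USD at ask) = USD 59,176,097.78
USD 59,176,097.78 × 0.99458 (sell USD at bid) = CHF 58,855,363.33
CHF 58,855,363.33 ÷ 0.73966 (buy SGD at ask) = SGD 79,570,834.35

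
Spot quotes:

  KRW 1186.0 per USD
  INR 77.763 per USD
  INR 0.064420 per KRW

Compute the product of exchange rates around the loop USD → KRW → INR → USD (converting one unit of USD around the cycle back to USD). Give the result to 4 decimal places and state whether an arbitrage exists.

0.9825 (arbitrage exists)

Around USD → KRW → INR → USD: 1 × 1186.0 × 0.064420 ÷ 77.763 = 0.982500
Product < 1; profitable direction is USD → INR → KRW → USD.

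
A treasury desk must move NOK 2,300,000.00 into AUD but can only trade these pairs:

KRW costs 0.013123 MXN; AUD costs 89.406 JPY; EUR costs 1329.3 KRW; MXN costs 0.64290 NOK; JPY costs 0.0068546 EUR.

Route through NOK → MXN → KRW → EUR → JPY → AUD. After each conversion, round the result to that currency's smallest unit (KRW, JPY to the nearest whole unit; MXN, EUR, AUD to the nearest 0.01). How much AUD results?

NOK 2,300,000.00 ÷ 0.64290 = MXN 3,577,539.28
MXN 3,577,539.28 ÷ 0.013123 = KRW 272,615,963
KRW 272,615,963 ÷ 1329.3 = EUR 205,082.35
EUR 205,082.35 ÷ 0.0068546 = JPY 29,918,938
JPY 29,918,938 ÷ 89.406 = AUD 334,641.28

AUD 334,641.28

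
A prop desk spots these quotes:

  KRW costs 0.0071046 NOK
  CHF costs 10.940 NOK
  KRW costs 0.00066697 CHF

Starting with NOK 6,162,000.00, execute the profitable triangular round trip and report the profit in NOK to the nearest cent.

Profitable loop is NOK → KRW → CHF → NOK:
NOK 6,162,000.00 ÷ 0.0071046 = KRW 867,325,395
KRW 867,325,395 × 0.00066697 = CHF 578,480.02
CHF 578,480.02 × 10.940 = NOK 6,328,571.40
Profit = NOK 6,328,571.40 − NOK 6,162,000.00

Profit: NOK 166,571.40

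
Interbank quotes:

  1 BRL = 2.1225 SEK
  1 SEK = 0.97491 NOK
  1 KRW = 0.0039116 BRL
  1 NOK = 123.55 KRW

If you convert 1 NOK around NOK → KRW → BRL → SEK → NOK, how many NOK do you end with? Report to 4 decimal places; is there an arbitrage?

Around NOK → KRW → BRL → SEK → NOK: 1 × 123.55 × 0.0039116 × 2.1225 × 0.97491 = 1.000022
Product ≈ 1 (deviation 0.002%, within rounding noise).

1.0000 (no arbitrage)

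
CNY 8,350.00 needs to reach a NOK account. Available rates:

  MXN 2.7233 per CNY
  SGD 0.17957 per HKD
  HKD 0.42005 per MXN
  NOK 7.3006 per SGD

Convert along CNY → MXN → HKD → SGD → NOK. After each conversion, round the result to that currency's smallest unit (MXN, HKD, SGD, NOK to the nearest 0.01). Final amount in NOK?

NOK 12,522.06

CNY 8,350.00 × 2.7233 = MXN 22,739.56
MXN 22,739.56 × 0.42005 = HKD 9,551.75
HKD 9,551.75 × 0.17957 = SGD 1,715.21
SGD 1,715.21 × 7.3006 = NOK 12,522.06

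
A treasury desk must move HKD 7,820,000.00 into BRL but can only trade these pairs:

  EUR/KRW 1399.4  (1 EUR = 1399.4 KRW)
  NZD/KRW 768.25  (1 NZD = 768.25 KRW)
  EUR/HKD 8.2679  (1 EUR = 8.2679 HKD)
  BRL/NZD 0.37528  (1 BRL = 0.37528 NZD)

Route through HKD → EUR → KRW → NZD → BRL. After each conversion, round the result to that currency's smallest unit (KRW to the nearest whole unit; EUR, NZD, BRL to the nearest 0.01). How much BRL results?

BRL 4,590,874.47

HKD 7,820,000.00 ÷ 8.2679 = EUR 945,826.63
EUR 945,826.63 × 1399.4 = KRW 1,323,589,786
KRW 1,323,589,786 ÷ 768.25 = NZD 1,722,863.37
NZD 1,722,863.37 ÷ 0.37528 = BRL 4,590,874.47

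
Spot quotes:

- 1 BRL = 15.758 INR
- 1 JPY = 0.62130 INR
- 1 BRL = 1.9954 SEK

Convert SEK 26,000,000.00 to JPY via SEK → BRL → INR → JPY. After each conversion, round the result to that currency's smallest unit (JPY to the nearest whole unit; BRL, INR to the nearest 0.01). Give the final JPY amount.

SEK 26,000,000.00 ÷ 1.9954 = BRL 13,029,968.93
BRL 13,029,968.93 × 15.758 = INR 205,326,250.40
INR 205,326,250.40 ÷ 0.62130 = JPY 330,478,433

JPY 330,478,433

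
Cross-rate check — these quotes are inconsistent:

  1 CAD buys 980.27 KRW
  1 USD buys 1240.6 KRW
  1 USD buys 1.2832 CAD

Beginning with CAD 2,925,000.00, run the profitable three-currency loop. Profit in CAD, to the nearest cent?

Profit: CAD 40,747.39

Profitable loop is CAD → KRW → USD → CAD:
CAD 2,925,000.00 × 980.27 = KRW 2,867,289,750
KRW 2,867,289,750 ÷ 1240.6 = USD 2,311,212.12
USD 2,311,212.12 × 1.2832 = CAD 2,965,747.39
Profit = CAD 2,965,747.39 − CAD 2,925,000.00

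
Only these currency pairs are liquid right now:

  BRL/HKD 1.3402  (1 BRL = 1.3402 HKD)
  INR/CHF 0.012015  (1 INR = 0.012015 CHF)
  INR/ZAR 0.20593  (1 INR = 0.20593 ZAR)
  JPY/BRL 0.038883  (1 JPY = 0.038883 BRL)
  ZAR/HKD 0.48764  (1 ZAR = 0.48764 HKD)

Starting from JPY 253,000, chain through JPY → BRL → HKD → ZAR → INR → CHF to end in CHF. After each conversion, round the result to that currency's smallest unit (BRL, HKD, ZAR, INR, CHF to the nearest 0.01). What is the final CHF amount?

CHF 1,577.45

JPY 253,000 × 0.038883 = BRL 9,837.40
BRL 9,837.40 × 1.3402 = HKD 13,184.08
HKD 13,184.08 ÷ 0.48764 = ZAR 27,036.50
ZAR 27,036.50 ÷ 0.20593 = INR 131,289.76
INR 131,289.76 × 0.012015 = CHF 1,577.45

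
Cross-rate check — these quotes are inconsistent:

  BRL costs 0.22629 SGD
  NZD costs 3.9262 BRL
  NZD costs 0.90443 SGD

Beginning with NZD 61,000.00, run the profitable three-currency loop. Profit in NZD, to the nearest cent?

Profit: NZD 1,096.48

Profitable loop is NZD → SGD → BRL → NZD:
NZD 61,000.00 × 0.90443 = SGD 55,170.23
SGD 55,170.23 ÷ 0.22629 = BRL 243,803.22
BRL 243,803.22 ÷ 3.9262 = NZD 62,096.48
Profit = NZD 62,096.48 − NZD 61,000.00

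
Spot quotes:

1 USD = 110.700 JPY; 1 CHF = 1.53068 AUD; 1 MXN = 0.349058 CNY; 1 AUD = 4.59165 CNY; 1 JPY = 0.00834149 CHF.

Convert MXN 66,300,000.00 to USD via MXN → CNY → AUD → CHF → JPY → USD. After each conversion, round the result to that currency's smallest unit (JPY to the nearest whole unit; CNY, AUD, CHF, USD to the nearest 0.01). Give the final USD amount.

MXN 66,300,000.00 × 0.349058 = CNY 23,142,545.40
CNY 23,142,545.40 ÷ 4.59165 = AUD 5,040,137.07
AUD 5,040,137.07 ÷ 1.53068 = CHF 3,292,743.79
CHF 3,292,743.79 ÷ 0.00834149 = JPY 394,742,880
JPY 394,742,880 ÷ 110.700 = USD 3,565,879.67

USD 3,565,879.67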